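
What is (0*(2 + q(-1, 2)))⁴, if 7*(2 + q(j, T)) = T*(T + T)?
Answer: 0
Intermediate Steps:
q(j, T) = -2 + 2*T²/7 (q(j, T) = -2 + (T*(T + T))/7 = -2 + (T*(2*T))/7 = -2 + (2*T²)/7 = -2 + 2*T²/7)
(0*(2 + q(-1, 2)))⁴ = (0*(2 + (-2 + (2/7)*2²)))⁴ = (0*(2 + (-2 + (2/7)*4)))⁴ = (0*(2 + (-2 + 8/7)))⁴ = (0*(2 - 6/7))⁴ = (0*(8/7))⁴ = 0⁴ = 0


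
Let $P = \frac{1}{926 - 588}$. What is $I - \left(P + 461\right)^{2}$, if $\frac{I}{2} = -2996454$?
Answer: $- \frac{708933342313}{114244} \approx -6.2054 \cdot 10^{6}$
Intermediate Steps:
$I = -5992908$ ($I = 2 \left(-2996454\right) = -5992908$)
$P = \frac{1}{338} \approx 0.0029586$
$I - \left(P + 461\right)^{2} = -5992908 - \left(\frac{1}{338} + 461\right)^{2} = -5992908 - \left(\frac{155819}{338}\right)^{2} = -5992908 - \frac{24279560761}{114244} = - \frac{708933342313}{114244}$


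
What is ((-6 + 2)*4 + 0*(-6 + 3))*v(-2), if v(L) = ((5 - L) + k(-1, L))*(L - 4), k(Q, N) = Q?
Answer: 576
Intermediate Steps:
v(L) = (-4 + L)*(4 - L) (v(L) = ((5 - L) - 1)*(L - 4) = (4 - L)*(-4 + L) = (-4 + L)*(4 - L))
((-6 + 2)*4 + 0*(-6 + 3))*v(-2) = ((-6 + 2)*4 + 0*(-6 + 3))*(-16 - 1*(-2)² + 8*(-2)) = (-4*4 + 0*(-3))*(-16 - 1*4 - 16) = (-16 + 0)*(-16 - 4 - 16) = -16*(-36) = 576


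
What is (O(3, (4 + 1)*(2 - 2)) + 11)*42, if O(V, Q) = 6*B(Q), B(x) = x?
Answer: 462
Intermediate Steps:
O(V, Q) = 6*Q
(O(3, (4 + 1)*(2 - 2)) + 11)*42 = (6*((4 + 1)*(2 - 2)) + 11)*42 = (6*(5*0) + 11)*42 = (6*0 + 11)*42 = (0 + 11)*42 = 11*42 = 462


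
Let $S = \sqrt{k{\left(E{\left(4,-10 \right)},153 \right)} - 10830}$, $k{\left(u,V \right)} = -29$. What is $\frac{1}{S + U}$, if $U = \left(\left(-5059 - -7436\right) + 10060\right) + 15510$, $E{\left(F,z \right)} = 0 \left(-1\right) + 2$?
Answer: $\frac{27947}{781045668} - \frac{i \sqrt{10859}}{781045668} \approx 3.5782 \cdot 10^{-5} - 1.3342 \cdot 10^{-7} i$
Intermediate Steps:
$E{\left(F,z \right)} = 2$ ($E{\left(F,z \right)} = 0 + 2 = 2$)
$U = 27947$ ($U = \left(\left(-5059 + 7436\right) + 10060\right) + 15510 = \left(2377 + 10060\right) + 15510 = 12437 + 15510 = 27947$)
$S = i \sqrt{10859}$ ($S = \sqrt{-29 - 10830} = \sqrt{-10859} = i \sqrt{10859} \approx 104.21 i$)
$\frac{1}{S + U} = \frac{1}{i \sqrt{10859} + 27947} = \frac{1}{27947 + i \sqrt{10859}}$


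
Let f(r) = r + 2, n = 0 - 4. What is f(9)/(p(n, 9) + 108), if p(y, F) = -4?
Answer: 11/104 ≈ 0.10577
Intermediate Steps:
n = -4
f(r) = 2 + r
f(9)/(p(n, 9) + 108) = (2 + 9)/(-4 + 108) = 11/104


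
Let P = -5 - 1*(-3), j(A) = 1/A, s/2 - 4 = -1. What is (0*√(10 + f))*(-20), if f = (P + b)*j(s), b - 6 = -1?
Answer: 0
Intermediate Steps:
s = 6 (s = 8 + 2*(-1) = 8 - 2 = 6)
b = 5 (b = 6 - 1 = 5)
P = -2 (P = -5 + 3 = -2)
f = ½ (f = (-2 + 5)/6 = 3*(⅙) = ½ ≈ 0.50000)
(0*√(10 + f))*(-20) = (0*√(10 + ½))*(-20) = (0*√(21/2))*(-20) = (0*(√42/2))*(-20) = 0*(-20) = 0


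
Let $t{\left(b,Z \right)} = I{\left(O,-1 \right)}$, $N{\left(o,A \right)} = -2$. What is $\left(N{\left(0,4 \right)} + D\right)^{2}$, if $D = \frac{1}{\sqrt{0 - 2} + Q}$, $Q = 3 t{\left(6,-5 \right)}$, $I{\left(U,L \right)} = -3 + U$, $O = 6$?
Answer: $\frac{- 281 i + 68 \sqrt{2}}{- 79 i + 18 \sqrt{2}} \approx 3.5777 + 0.06446 i$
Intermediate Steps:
$t{\left(b,Z \right)} = 3$ ($t{\left(b,Z \right)} = -3 + 6 = 3$)
$Q = 9$ ($Q = 3 \cdot 3 = 9$)
$D = \frac{1}{9 + i \sqrt{2}}$ ($D = \frac{1}{\sqrt{0 - 2} + 9} = \frac{1}{\sqrt{-2} + 9} = \frac{1}{i \sqrt{2} + 9} = \frac{1}{9 + i \sqrt{2}} \approx 0.10843 - 0.017039 i$)
$\left(N{\left(0,4 \right)} + D\right)^{2} = \left(-2 + \left(\frac{9}{83} - \frac{i \sqrt{2}}{83}\right)\right)^{2} = \left(- \frac{157}{83} - \frac{i \sqrt{2}}{83}\right)^{2}$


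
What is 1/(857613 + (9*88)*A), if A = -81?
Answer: 1/793461 ≈ 1.2603e-6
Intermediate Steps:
1/(857613 + (9*88)*A) = 1/(857613 + (9*88)*(-81)) = 1/(857613 + 792*(-81)) = 1/(857613 - 64152) = 1/793461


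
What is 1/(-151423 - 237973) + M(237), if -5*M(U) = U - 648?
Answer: 160041751/1946980 ≈ 82.200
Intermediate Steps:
M(U) = 648/5 - U/5 (M(U) = -(U - 648)/5 = -(-648 + U)/5 = 648/5 - U/5)
1/(-151423 - 237973) + M(237) = 1/(-151423 - 237973) + (648/5 - ⅕*237) = 1/(-389396) + (648/5 - 237/5) = -1/389396 + 411/5 = 160041751/1946980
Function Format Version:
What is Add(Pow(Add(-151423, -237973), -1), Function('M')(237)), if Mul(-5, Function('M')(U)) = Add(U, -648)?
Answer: Rational(160041751, 1946980) ≈ 82.200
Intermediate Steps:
Function('M')(U) = Add(Rational(648, 5), Mul(Rational(-1, 5), U)) (Function('M')(U) = Mul(Rational(-1, 5), Add(U, -648)) = Mul(Rational(-1, 5), Add(-648, U)) = Add(Rational(648, 5), Mul(Rational(-1, 5), U)))
Add(Pow(Add(-151423, -237973), -1), Function('M')(237)) = Add(Pow(Add(-151423, -237973), -1), Add(Rational(648, 5), Mul(Rational(-1, 5), 237))) = Add(Pow(-389396, -1), Add(Rational(648, 5), Rational(-237, 5))) = Add(Rational(-1, 389396), Rational(411, 5)) = Rational(160041751, 1946980)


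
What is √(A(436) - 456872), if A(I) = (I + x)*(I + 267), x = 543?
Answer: √231365 ≈ 481.00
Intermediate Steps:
A(I) = (267 + I)*(543 + I) (A(I) = (I + 543)*(I + 267) = (543 + I)*(267 + I) = (267 + I)*(543 + I))
√(A(436) - 456872) = √((144981 + 436² + 810*436) - 456872) = √((144981 + 190096 + 353160) - 456872) = √(688237 - 456872) = √231365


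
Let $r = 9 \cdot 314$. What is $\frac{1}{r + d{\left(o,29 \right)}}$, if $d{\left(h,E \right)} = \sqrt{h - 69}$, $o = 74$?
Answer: $\frac{2826}{7986271} - \frac{\sqrt{5}}{7986271} \approx 0.00035358$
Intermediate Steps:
$d{\left(h,E \right)} = \sqrt{-69 + h}$
$r = 2826$
$\frac{1}{r + d{\left(o,29 \right)}} = \frac{1}{2826 + \sqrt{-69 + 74}} = \frac{1}{2826 + \sqrt{5}}$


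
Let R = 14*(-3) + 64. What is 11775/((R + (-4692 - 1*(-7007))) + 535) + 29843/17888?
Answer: 37042537/6421792 ≈ 5.7683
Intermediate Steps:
R = 22 (R = -42 + 64 = 22)
11775/((R + (-4692 - 1*(-7007))) + 535) + 29843/17888 = 11775/((22 + (-4692 - 1*(-7007))) + 535) + 29843/17888 = 11775/((22 + (-4692 + 7007)) + 535) + 29843*(1/17888) = 11775/((22 + 2315) + 535) + 29843/17888 = 11775/(2337 + 535) + 29843/17888 = 11775/2872 + 29843/17888 = 37042537/6421792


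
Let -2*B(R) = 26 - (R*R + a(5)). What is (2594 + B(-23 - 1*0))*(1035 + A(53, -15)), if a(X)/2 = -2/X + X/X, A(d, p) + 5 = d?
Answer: 30823263/10 ≈ 3.0823e+6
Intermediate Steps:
A(d, p) = -5 + d
a(X) = 2 - 4/X (a(X) = 2*(-2/X + X/X) = 2*(-2/X + 1) = 2*(1 - 2/X) = 2 - 4/X)
B(R) = -62/5 + R**2/2 (B(R) = -(26 - (R*R + (2 - 4/5)))/2 = -(26 - (R**2 + (2 - 4*1/5)))/2 = -(26 - (R**2 + (2 - 4/5)))/2 = -(26 - (R**2 + 6/5))/2 = -(26 - (6/5 + R**2))/2 = -(26 + (-6/5 - R**2))/2 = -(124/5 - R**2)/2 = -62/5 + R**2/2)
(2594 + B(-23 - 1*0))*(1035 + A(53, -15)) = (2594 + (-62/5 + (-23 - 1*0)**2/2))*(1035 + (-5 + 53)) = (2594 + (-62/5 + (-23 + 0)**2/2))*(1035 + 48) = (2594 + (-62/5 + (1/2)*(-23)**2))*1083 = (2594 + (-62/5 + (1/2)*529))*1083 = (2594 + (-62/5 + 529/2))*1083 = (2594 + 2521/10)*1083 = (28461/10)*1083 = 30823263/10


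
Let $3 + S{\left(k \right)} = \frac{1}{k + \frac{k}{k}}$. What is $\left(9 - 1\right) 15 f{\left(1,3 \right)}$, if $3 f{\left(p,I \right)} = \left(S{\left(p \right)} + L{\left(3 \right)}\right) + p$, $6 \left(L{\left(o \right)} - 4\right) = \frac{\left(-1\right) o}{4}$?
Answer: $95$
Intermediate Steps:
$L{\left(o \right)} = 4 - \frac{o}{24}$ ($L{\left(o \right)} = 4 + \frac{- o \frac{1}{4}}{6} = 4 + \frac{\left(- \frac{1}{4}\right) o}{6} = 4 - \frac{o}{24}$)
$S{\left(k \right)} = -3 + \frac{1}{1 + k}$ ($S{\left(k \right)} = -3 + \frac{1}{k + \frac{k}{k}} = -3 + \frac{1}{k + 1} = -3 + \frac{1}{1 + k}$)
$f{\left(p,I \right)} = \frac{31}{24} + \frac{p}{3} + \frac{-2 - 3 p}{3 \left(1 + p\right)}$ ($f{\left(p,I \right)} = \frac{\left(\frac{-2 - 3 p}{1 + p} + \left(4 - \frac{1}{8}\right)\right) + p}{3} = \frac{\left(\frac{-2 - 3 p}{1 + p} + \frac{31}{8}\right) + p}{3} = \frac{\left(\frac{31}{8} + \frac{-2 - 3 p}{1 + p}\right) + p}{3} = \frac{\frac{31}{8} + p + \frac{-2 - 3 p}{1 + p}}{3} = \frac{31}{24} + \frac{p}{3} + \frac{-2 - 3 p}{3 \left(1 + p\right)}$)
$\left(9 - 1\right) 15 f{\left(1,3 \right)} = \left(9 - 1\right) 15 \frac{15 + 8 \cdot 1^{2} + 15 \cdot 1}{24 \left(1 + 1\right)} = 8 \cdot 15 \frac{15 + 8 \cdot 1 + 15}{24 \cdot 2} = 120 \cdot \frac{1}{24} \cdot \frac{1}{2} \left(15 + 8 + 15\right) = 120 \cdot \frac{1}{24} \cdot \frac{1}{2} \cdot 38 = 120 \cdot \frac{19}{24} = 95$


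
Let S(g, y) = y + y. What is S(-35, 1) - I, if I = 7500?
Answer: -7498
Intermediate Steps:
S(g, y) = 2*y
S(-35, 1) - I = 2*1 - 1*7500 = 2 - 7500 = -7498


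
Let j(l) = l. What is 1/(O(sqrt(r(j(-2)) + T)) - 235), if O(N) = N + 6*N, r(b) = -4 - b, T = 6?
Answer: -1/221 ≈ -0.0045249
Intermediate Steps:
O(N) = 7*N
1/(O(sqrt(r(j(-2)) + T)) - 235) = 1/(7*sqrt((-4 - 1*(-2)) + 6) - 235) = 1/(7*sqrt((-4 + 2) + 6) - 235) = 1/(7*sqrt(-2 + 6) - 235) = 1/(7*sqrt(4) - 235) = 1/(7*2 - 235) = 1/(14 - 235) = 1/(-221) = -1/221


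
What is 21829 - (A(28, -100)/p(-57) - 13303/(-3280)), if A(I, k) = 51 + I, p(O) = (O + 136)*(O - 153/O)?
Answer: 9234578183/423120 ≈ 21825.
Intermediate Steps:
p(O) = (136 + O)*(O - 153/O)
21829 - (A(28, -100)/p(-57) - 13303/(-3280)) = 21829 - ((51 + 28)/(-153 + (-57)² - 20808/(-57) + 136*(-57)) - 13303/(-3280)) = 21829 - (79/(-153 + 3249 - 20808*(-1/57) - 7752) - 13303*(-1/3280)) = 21829 - (79/(-153 + 3249 + 6936/19 - 7752) + 13303/3280) = 21829 - (79/(-81528/19) + 13303/3280) = 21829 - (79*(-19/81528) + 13303/3280) = 21829 - (-19/1032 + 13303/3280) = 21829 - 1*1708297/423120 = 21829 - 1708297/423120 = 9234578183/423120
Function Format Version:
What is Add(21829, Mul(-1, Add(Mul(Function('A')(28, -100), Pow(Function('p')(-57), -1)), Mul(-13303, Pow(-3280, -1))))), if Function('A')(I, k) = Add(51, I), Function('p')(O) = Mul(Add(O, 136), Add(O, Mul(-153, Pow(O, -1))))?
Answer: Rational(9234578183, 423120) ≈ 21825.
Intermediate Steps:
Function('p')(O) = Mul(Add(136, O), Add(O, Mul(-153, Pow(O, -1))))
Add(21829, Mul(-1, Add(Mul(Function('A')(28, -100), Pow(Function('p')(-57), -1)), Mul(-13303, Pow(-3280, -1))))) = Add(21829, Mul(-1, Add(Mul(Add(51, 28), Pow(Add(-153, Pow(-57, 2), Mul(-20808, Pow(-57, -1)), Mul(136, -57)), -1)), Mul(-13303, Pow(-3280, -1))))) = Add(21829, Mul(-1, Add(Mul(79, Pow(Add(-153, 3249, Mul(-20808, Rational(-1, 57)), -7752), -1)), Mul(-13303, Rational(-1, 3280))))) = Add(21829, Mul(-1, Add(Mul(79, Pow(Add(-153, 3249, Rational(6936, 19), -7752), -1)), Rational(13303, 3280)))) = Add(21829, Mul(-1, Add(Mul(79, Pow(Rational(-81528, 19), -1)), Rational(13303, 3280)))) = Add(21829, Mul(-1, Add(Mul(79, Rational(-19, 81528)), Rational(13303, 3280)))) = Add(21829, Mul(-1, Add(Rational(-19, 1032), Rational(13303, 3280)))) = Add(21829, Mul(-1, Rational(1708297, 423120))) = Add(21829, Rational(-1708297, 423120)) = Rational(9234578183, 423120)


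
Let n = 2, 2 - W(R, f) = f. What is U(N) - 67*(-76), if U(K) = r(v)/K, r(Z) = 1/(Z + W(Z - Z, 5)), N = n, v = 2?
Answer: 10183/2 ≈ 5091.5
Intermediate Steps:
W(R, f) = 2 - f
N = 2
r(Z) = 1/(-3 + Z) (r(Z) = 1/(Z + (2 - 1*5)) = 1/(Z + (2 - 5)) = 1/(Z - 3) = 1/(-3 + Z))
U(K) = -1/K (U(K) = 1/((-3 + 2)*K) = 1/((-1)*K) = -1/K)
U(N) - 67*(-76) = -1/2 - 67*(-76) = -1*1/2 + 5092 = -1/2 + 5092 = 10183/2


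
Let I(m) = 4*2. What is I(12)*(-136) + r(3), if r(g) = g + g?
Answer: -1082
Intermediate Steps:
I(m) = 8
r(g) = 2*g
I(12)*(-136) + r(3) = 8*(-136) + 2*3 = -1088 + 6 = -1082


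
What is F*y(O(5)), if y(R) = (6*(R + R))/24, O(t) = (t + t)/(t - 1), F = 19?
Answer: 95/4 ≈ 23.750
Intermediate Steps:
O(t) = 2*t/(-1 + t) (O(t) = (2*t)/(-1 + t) = 2*t/(-1 + t))
y(R) = R/2 (y(R) = (6*(2*R))*(1/24) = (12*R)*(1/24) = R/2)
F*y(O(5)) = 19*((2*5/(-1 + 5))/2) = 19*((2*5/4)/2) = 19*((2*5*(¼))/2) = 19*((½)*(5/2)) = 19*(5/4) = 95/4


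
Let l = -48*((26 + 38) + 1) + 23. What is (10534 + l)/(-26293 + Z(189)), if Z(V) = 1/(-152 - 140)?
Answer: -2171604/7677557 ≈ -0.28285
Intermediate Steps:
Z(V) = -1/292 (Z(V) = 1/(-292) = -1/292)
l = -3097 (l = -48*(64 + 1) + 23 = -48*65 + 23 = -3120 + 23 = -3097)
(10534 + l)/(-26293 + Z(189)) = (10534 - 3097)/(-26293 - 1/292) = 7437/(-7677557/292) = 7437*(-292/7677557) = -2171604/7677557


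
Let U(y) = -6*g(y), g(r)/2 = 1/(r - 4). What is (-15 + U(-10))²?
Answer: 9801/49 ≈ 200.02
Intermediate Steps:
g(r) = 2/(-4 + r) (g(r) = 2/(r - 4) = 2/(-4 + r))
U(y) = -12/(-4 + y)
(-15 + U(-10))² = (-15 - 12/(-4 - 10))² = (-15 - 12/(-14))² = (-15 - 12*(-1/14))² = (-15 + 6/7)² = (-99/7)² = 9801/49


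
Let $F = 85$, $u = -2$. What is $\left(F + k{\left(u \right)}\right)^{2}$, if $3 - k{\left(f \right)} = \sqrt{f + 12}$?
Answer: $\left(88 - \sqrt{10}\right)^{2} \approx 7197.4$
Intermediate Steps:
$k{\left(f \right)} = 3 - \sqrt{12 + f}$ ($k{\left(f \right)} = 3 - \sqrt{f + 12} = 3 - \sqrt{12 + f}$)
$\left(F + k{\left(u \right)}\right)^{2} = \left(85 + \left(3 - \sqrt{12 - 2}\right)\right)^{2} = \left(85 + \left(3 - \sqrt{10}\right)\right)^{2} = \left(88 - \sqrt{10}\right)^{2}$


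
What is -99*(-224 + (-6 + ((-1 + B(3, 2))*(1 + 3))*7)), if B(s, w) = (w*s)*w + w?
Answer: -13266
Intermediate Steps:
B(s, w) = w + s*w**2 (B(s, w) = (s*w)*w + w = s*w**2 + w = w + s*w**2)
-99*(-224 + (-6 + ((-1 + B(3, 2))*(1 + 3))*7)) = -99*(-224 + (-6 + ((-1 + 2*(1 + 3*2))*(1 + 3))*7)) = -99*(-224 + (-6 + ((-1 + 2*(1 + 6))*4)*7)) = -99*(-224 + (-6 + ((-1 + 2*7)*4)*7)) = -99*(-224 + (-6 + ((-1 + 14)*4)*7)) = -99*(-224 + (-6 + (13*4)*7)) = -99*(-224 + (-6 + 52*7)) = -99*(-224 + (-6 + 364)) = -99*(-224 + 358) = -99*134 = -13266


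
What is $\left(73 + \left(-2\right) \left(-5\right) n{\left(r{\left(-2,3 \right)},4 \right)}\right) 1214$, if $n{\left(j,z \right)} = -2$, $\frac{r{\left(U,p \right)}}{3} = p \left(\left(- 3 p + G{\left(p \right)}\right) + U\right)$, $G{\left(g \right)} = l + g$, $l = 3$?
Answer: $64342$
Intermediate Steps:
$G{\left(g \right)} = 3 + g$
$r{\left(U,p \right)} = 3 p \left(3 + U - 2 p\right)$ ($r{\left(U,p \right)} = 3 p \left(\left(- 3 p + \left(3 + p\right)\right) + U\right) = 3 p \left(\left(3 - 2 p\right) + U\right) = 3 p \left(3 + U - 2 p\right)$)
$\left(73 + \left(-2\right) \left(-5\right) n{\left(r{\left(-2,3 \right)},4 \right)}\right) 1214 = \left(73 + \left(-2\right) \left(-5\right) \left(-2\right)\right) 1214 = \left(73 + 10 \left(-2\right)\right) 1214 = \left(73 - 20\right) 1214 = 53 \cdot 1214 = 64342$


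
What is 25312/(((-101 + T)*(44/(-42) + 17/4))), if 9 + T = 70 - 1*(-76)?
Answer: 177184/807 ≈ 219.56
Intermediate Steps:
T = 137 (T = -9 + (70 - 1*(-76)) = -9 + (70 + 76) = -9 + 146 = 137)
25312/(((-101 + T)*(44/(-42) + 17/4))) = 25312/(((-101 + 137)*(44/(-42) + 17/4))) = 25312/((36*(44*(-1/42) + 17*(¼)))) = 25312/((36*(-22/21 + 17/4))) = 25312/((36*(269/84))) = 25312/(807/7) = 25312*(7/807) = 177184/807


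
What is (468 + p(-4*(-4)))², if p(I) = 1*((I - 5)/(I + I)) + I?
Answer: 240219001/1024 ≈ 2.3459e+5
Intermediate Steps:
p(I) = I + (-5 + I)/(2*I) (p(I) = 1*((-5 + I)/((2*I))) + I = 1*((-5 + I)*(1/(2*I))) + I = 1*((-5 + I)/(2*I)) + I = (-5 + I)/(2*I) + I = I + (-5 + I)/(2*I))
(468 + p(-4*(-4)))² = (468 + (½ - 4*(-4) - 5/(2*((-4*(-4))))))² = (468 + (½ + 16 - 5/2/16))² = (468 + (½ + 16 - 5/2*1/16))² = (468 + (½ + 16 - 5/32))² = (468 + 523/32)² = (15499/32)² = 240219001/1024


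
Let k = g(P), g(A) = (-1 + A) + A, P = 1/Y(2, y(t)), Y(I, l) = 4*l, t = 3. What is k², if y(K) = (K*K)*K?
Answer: 2809/2916 ≈ 0.96331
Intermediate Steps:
y(K) = K³ (y(K) = K²*K = K³)
P = 1/108 (P = 1/(4*3³) = 1/(4*27) = 1/108 ≈ 0.0092593)
g(A) = -1 + 2*A
k = -53/54 (k = -1 + 2*(1/108) = -1 + 1/54 = -53/54 ≈ -0.98148)
k² = (-53/54)² = 2809/2916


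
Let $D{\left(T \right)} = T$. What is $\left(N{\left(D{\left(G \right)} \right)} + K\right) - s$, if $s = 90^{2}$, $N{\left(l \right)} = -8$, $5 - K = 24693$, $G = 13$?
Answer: $-32796$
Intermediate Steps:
$K = -24688$ ($K = 5 - 24693 = -24688$)
$s = 8100$
$\left(N{\left(D{\left(G \right)} \right)} + K\right) - s = \left(-8 - 24688\right) - 8100 = -24696 - 8100 = -32796$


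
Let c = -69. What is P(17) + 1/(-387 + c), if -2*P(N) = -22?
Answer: 5015/456 ≈ 10.998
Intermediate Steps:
P(N) = 11 (P(N) = -1/2*(-22) = 11)
P(17) + 1/(-387 + c) = 11 + 1/(-387 - 69) = 11 + 1/(-456) = 11 - 1/456 = 5015/456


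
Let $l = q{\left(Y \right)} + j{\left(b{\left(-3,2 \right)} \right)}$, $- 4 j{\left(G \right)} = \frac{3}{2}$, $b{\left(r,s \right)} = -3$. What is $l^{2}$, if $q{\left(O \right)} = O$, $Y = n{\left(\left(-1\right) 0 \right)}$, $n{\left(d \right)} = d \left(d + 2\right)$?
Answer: $\frac{9}{64} \approx 0.14063$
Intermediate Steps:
$j{\left(G \right)} = - \frac{3}{8}$ ($j{\left(G \right)} = - \frac{3 \cdot \frac{1}{2}}{4} = \left(- \frac{1}{4}\right) \frac{3}{2} = - \frac{3}{8}$)
$n{\left(d \right)} = d \left(2 + d\right)$
$Y = 0$ ($Y = \left(-1\right) 0 \left(2 - 0\right) = 0 \left(2 + 0\right) = 0 \cdot 2 = 0$)
$l = - \frac{3}{8}$ ($l = 0 - \frac{3}{8} = - \frac{3}{8} \approx -0.375$)
$l^{2} = \left(- \frac{3}{8}\right)^{2} = \frac{9}{64}$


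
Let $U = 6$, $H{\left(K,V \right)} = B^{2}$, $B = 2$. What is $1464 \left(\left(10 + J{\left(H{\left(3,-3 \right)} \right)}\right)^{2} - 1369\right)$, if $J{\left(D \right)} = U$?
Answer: $-1629432$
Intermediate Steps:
$H{\left(K,V \right)} = 4$ ($H{\left(K,V \right)} = 2^{2} = 4$)
$J{\left(D \right)} = 6$
$1464 \left(\left(10 + J{\left(H{\left(3,-3 \right)} \right)}\right)^{2} - 1369\right) = 1464 \left(\left(10 + 6\right)^{2} - 1369\right) = 1464 \left(16^{2} - 1369\right) = 1464 \left(256 - 1369\right) = 1464 \left(-1113\right) = -1629432$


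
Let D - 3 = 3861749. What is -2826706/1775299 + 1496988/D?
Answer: -2064609062375/1713941115962 ≈ -1.2046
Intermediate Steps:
D = 3861752 (D = 3 + 3861749 = 3861752)
-2826706/1775299 + 1496988/D = -2826706/1775299 + 1496988/3861752 = -2826706*1/1775299 + 1496988*(1/3861752) = -2826706/1775299 + 374247/965438 = -2064609062375/1713941115962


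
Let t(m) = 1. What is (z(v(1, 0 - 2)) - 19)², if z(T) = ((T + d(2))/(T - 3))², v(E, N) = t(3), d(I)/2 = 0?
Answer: 5625/16 ≈ 351.56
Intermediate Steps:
d(I) = 0 (d(I) = 2*0 = 0)
v(E, N) = 1
z(T) = T²/(-3 + T)² (z(T) = ((T + 0)/(T - 3))² = (T/(-3 + T))² = T²/(-3 + T)²)
(z(v(1, 0 - 2)) - 19)² = (1²/(-3 + 1)² - 19)² = (1/(-2)² - 19)² = (1*(¼) - 19)² = (¼ - 19)² = (-75/4)² = 5625/16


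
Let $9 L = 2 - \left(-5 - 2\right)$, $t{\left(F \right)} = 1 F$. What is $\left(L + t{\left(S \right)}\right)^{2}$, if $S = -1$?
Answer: $0$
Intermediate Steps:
$t{\left(F \right)} = F$
$L = 1$ ($L = \frac{2 - \left(-5 - 2\right)}{9} = \frac{2 - -7}{9} = \frac{2 + 7}{9} = \frac{1}{9} \cdot 9 = 1$)
$\left(L + t{\left(S \right)}\right)^{2} = \left(1 - 1\right)^{2} = 0^{2} = 0$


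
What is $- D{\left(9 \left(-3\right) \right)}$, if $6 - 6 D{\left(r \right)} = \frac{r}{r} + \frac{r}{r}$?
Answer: $- \frac{2}{3} \approx -0.66667$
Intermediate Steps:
$D{\left(r \right)} = \frac{2}{3}$ ($D{\left(r \right)} = 1 - \frac{\frac{r}{r} + \frac{r}{r}}{6} = 1 - \frac{1 + 1}{6} = 1 - \frac{1}{3} = \frac{2}{3}$)
$- D{\left(9 \left(-3\right) \right)} = \left(-1\right) \frac{2}{3} = - \frac{2}{3}$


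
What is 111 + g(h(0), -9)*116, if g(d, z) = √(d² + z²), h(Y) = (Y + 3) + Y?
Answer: 111 + 348*√10 ≈ 1211.5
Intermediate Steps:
h(Y) = 3 + 2*Y (h(Y) = (3 + Y) + Y = 3 + 2*Y)
111 + g(h(0), -9)*116 = 111 + √((3 + 2*0)² + (-9)²)*116 = 111 + √((3 + 0)² + 81)*116 = 111 + √(3² + 81)*116 = 111 + √(9 + 81)*116 = 111 + √90*116 = 111 + (3*√10)*116 = 111 + 348*√10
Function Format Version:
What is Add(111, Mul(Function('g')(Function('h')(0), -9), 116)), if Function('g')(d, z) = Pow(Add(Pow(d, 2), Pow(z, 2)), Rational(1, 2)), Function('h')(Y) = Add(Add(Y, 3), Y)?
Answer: Add(111, Mul(348, Pow(10, Rational(1, 2)))) ≈ 1211.5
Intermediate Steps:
Function('h')(Y) = Add(3, Mul(2, Y)) (Function('h')(Y) = Add(Add(3, Y), Y) = Add(3, Mul(2, Y)))
Add(111, Mul(Function('g')(Function('h')(0), -9), 116)) = Add(111, Mul(Pow(Add(Pow(Add(3, Mul(2, 0)), 2), Pow(-9, 2)), Rational(1, 2)), 116)) = Add(111, Mul(Pow(Add(Pow(Add(3, 0), 2), 81), Rational(1, 2)), 116)) = Add(111, Mul(Pow(Add(Pow(3, 2), 81), Rational(1, 2)), 116)) = Add(111, Mul(Pow(Add(9, 81), Rational(1, 2)), 116)) = Add(111, Mul(Pow(90, Rational(1, 2)), 116)) = Add(111, Mul(Mul(3, Pow(10, Rational(1, 2))), 116)) = Add(111, Mul(348, Pow(10, Rational(1, 2))))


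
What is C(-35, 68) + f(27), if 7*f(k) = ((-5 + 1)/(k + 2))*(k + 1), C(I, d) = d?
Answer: 1956/29 ≈ 67.448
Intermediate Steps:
f(k) = -4*(1 + k)/(7*(2 + k)) (f(k) = (((-5 + 1)/(k + 2))*(k + 1))/7 = ((-4/(2 + k))*(1 + k))/7 = (-4*(1 + k)/(2 + k))/7 = -4*(1 + k)/(7*(2 + k)))
C(-35, 68) + f(27) = 68 + 4*(-1 - 1*27)/(7*(2 + 27)) = 68 + (4/7)*(-1 - 27)/29 = 68 + (4/7)*(1/29)*(-28) = 68 - 16/29 = 1956/29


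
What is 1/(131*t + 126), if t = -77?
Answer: -1/9961 ≈ -0.00010039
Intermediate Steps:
1/(131*t + 126) = 1/(131*(-77) + 126) = 1/(-10087 + 126) = 1/(-9961) = -1/9961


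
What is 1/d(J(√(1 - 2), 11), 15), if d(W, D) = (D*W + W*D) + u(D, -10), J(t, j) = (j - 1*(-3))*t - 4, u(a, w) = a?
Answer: -1/1785 - 4*I/1785 ≈ -0.00056022 - 0.0022409*I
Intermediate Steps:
J(t, j) = -4 + t*(3 + j) (J(t, j) = (j + 3)*t - 4 = (3 + j)*t - 4 = t*(3 + j) - 4 = -4 + t*(3 + j))
d(W, D) = D + 2*D*W (d(W, D) = (D*W + W*D) + D = (D*W + D*W) + D = 2*D*W + D = D + 2*D*W)
1/d(J(√(1 - 2), 11), 15) = 1/(15*(1 + 2*(-4 + 3*√(1 - 2) + 11*√(1 - 2)))) = 1/(15*(1 + 2*(-4 + 3*√(-1) + 11*√(-1)))) = 1/(15*(1 + 2*(-4 + 3*I + 11*I))) = 1/(15*(1 + 2*(-4 + 14*I))) = 1/(15*(1 + (-8 + 28*I))) = 1/(15*(-7 + 28*I)) = 1/(-105 + 420*I) = (-105 - 420*I)/187425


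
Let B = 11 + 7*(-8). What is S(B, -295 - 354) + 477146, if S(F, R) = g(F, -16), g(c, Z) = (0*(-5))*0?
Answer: 477146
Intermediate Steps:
g(c, Z) = 0 (g(c, Z) = 0*0 = 0)
B = -45 (B = 11 - 56 = -45)
S(F, R) = 0
S(B, -295 - 354) + 477146 = 0 + 477146 = 477146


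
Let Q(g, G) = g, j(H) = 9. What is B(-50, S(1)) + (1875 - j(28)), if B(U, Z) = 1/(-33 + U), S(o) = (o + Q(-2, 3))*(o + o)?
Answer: 154877/83 ≈ 1866.0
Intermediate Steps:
S(o) = 2*o*(-2 + o) (S(o) = (o - 2)*(o + o) = (-2 + o)*(2*o) = 2*o*(-2 + o))
B(-50, S(1)) + (1875 - j(28)) = 1/(-33 - 50) + (1875 - 1*9) = 1/(-83) + (1875 - 9) = -1/83 + 1866 = 154877/83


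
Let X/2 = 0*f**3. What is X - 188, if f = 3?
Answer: -188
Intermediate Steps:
X = 0 (X = 2*(0*3**3) = 2*(0*27) = 2*0 = 0)
X - 188 = 0 - 188 = -188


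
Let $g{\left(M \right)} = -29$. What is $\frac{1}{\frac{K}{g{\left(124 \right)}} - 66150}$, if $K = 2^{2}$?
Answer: $- \frac{29}{1918354} \approx -1.5117 \cdot 10^{-5}$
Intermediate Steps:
$K = 4$
$\frac{1}{\frac{K}{g{\left(124 \right)}} - 66150} = \frac{1}{\frac{4}{-29} - 66150} = \frac{1}{4 \left(- \frac{1}{29}\right) - 66150} = \frac{1}{- \frac{4}{29} - 66150} = \frac{1}{- \frac{1918354}{29}} = - \frac{29}{1918354}$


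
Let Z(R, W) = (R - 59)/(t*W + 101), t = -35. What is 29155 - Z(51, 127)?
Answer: 15831164/543 ≈ 29155.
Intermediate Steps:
Z(R, W) = (-59 + R)/(101 - 35*W) (Z(R, W) = (R - 59)/(-35*W + 101) = (-59 + R)/(101 - 35*W))
29155 - Z(51, 127) = 29155 - (-59 + 51)/(101 - 35*127) = 29155 - (-8)/(101 - 4445) = 29155 - (-8)/(-4344) = 29155 - (-1)*(-8)/4344 = 29155 - 1*1/543 = 29155 - 1/543 = 15831164/543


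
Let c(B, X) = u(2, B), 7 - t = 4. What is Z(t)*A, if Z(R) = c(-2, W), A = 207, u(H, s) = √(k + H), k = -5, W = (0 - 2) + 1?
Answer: 207*I*√3 ≈ 358.53*I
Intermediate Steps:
t = 3 (t = 7 - 1*4 = 7 - 4 = 3)
W = -1 (W = -2 + 1 = -1)
u(H, s) = √(-5 + H)
c(B, X) = I*√3 (c(B, X) = √(-5 + 2) = √(-3) = I*√3)
Z(R) = I*√3
Z(t)*A = (I*√3)*207 = 207*I*√3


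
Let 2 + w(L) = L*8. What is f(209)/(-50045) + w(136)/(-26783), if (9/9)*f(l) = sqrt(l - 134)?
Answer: -1086/26783 - sqrt(3)/10009 ≈ -0.040721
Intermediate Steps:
w(L) = -2 + 8*L (w(L) = -2 + L*8 = -2 + 8*L)
f(l) = sqrt(-134 + l) (f(l) = sqrt(l - 134) = sqrt(-134 + l))
f(209)/(-50045) + w(136)/(-26783) = sqrt(-134 + 209)/(-50045) + (-2 + 8*136)/(-26783) = sqrt(75)*(-1/50045) + (-2 + 1088)*(-1/26783) = (5*sqrt(3))*(-1/50045) + 1086*(-1/26783) = -sqrt(3)/10009 - 1086/26783 = -1086/26783 - sqrt(3)/10009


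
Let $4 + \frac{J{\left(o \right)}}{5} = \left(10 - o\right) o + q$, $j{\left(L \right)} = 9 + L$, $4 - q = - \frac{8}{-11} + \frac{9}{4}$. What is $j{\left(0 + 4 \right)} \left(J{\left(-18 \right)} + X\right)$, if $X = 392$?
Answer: $- \frac{1225731}{44} \approx -27858.0$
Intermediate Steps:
$q = \frac{45}{44}$ ($q = 4 - \left(- \frac{8}{-11} + \frac{9}{4}\right) = 4 - \left(\left(-8\right) \left(- \frac{1}{11}\right) + 9 \cdot \frac{1}{4}\right) = 4 - \left(\frac{8}{11} + \frac{9}{4}\right) = 4 - \frac{131}{44} = \frac{45}{44} \approx 1.0227$)
$J{\left(o \right)} = - \frac{655}{44} + 5 o \left(10 - o\right)$ ($J{\left(o \right)} = -20 + 5 \left(\left(10 - o\right) o + \frac{45}{44}\right) = -20 + 5 \left(o \left(10 - o\right) + \frac{45}{44}\right) = -20 + 5 \left(\frac{45}{44} + o \left(10 - o\right)\right) = -20 + \left(\frac{225}{44} + 5 o \left(10 - o\right)\right) = - \frac{655}{44} + 5 o \left(10 - o\right)$)
$j{\left(0 + 4 \right)} \left(J{\left(-18 \right)} + X\right) = \left(9 + \left(0 + 4\right)\right) \left(\left(- \frac{655}{44} - 5 \left(-18\right)^{2} + 50 \left(-18\right)\right) + 392\right) = \left(9 + 4\right) \left(\left(- \frac{655}{44} - 1620 - 900\right) + 392\right) = 13 \left(\left(- \frac{655}{44} - 1620 - 900\right) + 392\right) = 13 \left(- \frac{111535}{44} + 392\right) = 13 \left(- \frac{94287}{44}\right) = - \frac{1225731}{44}$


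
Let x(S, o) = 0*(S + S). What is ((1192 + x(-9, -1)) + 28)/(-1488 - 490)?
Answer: -610/989 ≈ -0.61679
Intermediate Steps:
x(S, o) = 0 (x(S, o) = 0*(2*S) = 0)
((1192 + x(-9, -1)) + 28)/(-1488 - 490) = ((1192 + 0) + 28)/(-1488 - 490) = (1192 + 28)/(-1978) = 1220*(-1/1978) = -610/989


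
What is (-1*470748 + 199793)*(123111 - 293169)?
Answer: 46078065390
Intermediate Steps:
(-1*470748 + 199793)*(123111 - 293169) = (-470748 + 199793)*(-170058) = -270955*(-170058) = 46078065390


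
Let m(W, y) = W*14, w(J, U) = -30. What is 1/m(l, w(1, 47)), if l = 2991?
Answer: 1/41874 ≈ 2.3881e-5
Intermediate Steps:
m(W, y) = 14*W
1/m(l, w(1, 47)) = 1/(14*2991) = 1/41874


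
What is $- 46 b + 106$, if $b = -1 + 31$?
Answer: $-1274$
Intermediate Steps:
$b = 30$
$- 46 b + 106 = \left(-46\right) 30 + 106 = -1380 + 106 = -1274$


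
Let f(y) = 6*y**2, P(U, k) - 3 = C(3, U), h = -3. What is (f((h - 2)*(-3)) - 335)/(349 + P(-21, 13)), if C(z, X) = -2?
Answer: 29/10 ≈ 2.9000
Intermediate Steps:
P(U, k) = 1 (P(U, k) = 3 - 2 = 1)
(f((h - 2)*(-3)) - 335)/(349 + P(-21, 13)) = (6*((-3 - 2)*(-3))**2 - 335)/(349 + 1) = (6*(-5*(-3))**2 - 335)/350 = (6*15**2 - 335)*(1/350) = (6*225 - 335)*(1/350) = (1350 - 335)*(1/350) = 1015*(1/350) = 29/10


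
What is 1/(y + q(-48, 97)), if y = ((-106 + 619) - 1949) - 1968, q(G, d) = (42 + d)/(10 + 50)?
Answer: -60/204101 ≈ -0.00029397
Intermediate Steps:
q(G, d) = 7/10 + d/60 (q(G, d) = (42 + d)/60 = (42 + d)*(1/60) = 7/10 + d/60)
y = -3404 (y = (513 - 1949) - 1968 = -1436 - 1968 = -3404)
1/(y + q(-48, 97)) = 1/(-3404 + (7/10 + (1/60)*97)) = 1/(-3404 + (7/10 + 97/60)) = 1/(-3404 + 139/60) = 1/(-204101/60) = -60/204101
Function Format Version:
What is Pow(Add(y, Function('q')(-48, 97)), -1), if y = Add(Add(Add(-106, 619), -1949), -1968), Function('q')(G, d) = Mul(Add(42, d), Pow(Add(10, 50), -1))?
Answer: Rational(-60, 204101) ≈ -0.00029397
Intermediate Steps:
Function('q')(G, d) = Add(Rational(7, 10), Mul(Rational(1, 60), d)) (Function('q')(G, d) = Mul(Add(42, d), Pow(60, -1)) = Mul(Add(42, d), Rational(1, 60)) = Add(Rational(7, 10), Mul(Rational(1, 60), d)))
y = -3404 (y = Add(Add(513, -1949), -1968) = Add(-1436, -1968) = -3404)
Pow(Add(y, Function('q')(-48, 97)), -1) = Pow(Add(-3404, Add(Rational(7, 10), Mul(Rational(1, 60), 97))), -1) = Pow(Add(-3404, Add(Rational(7, 10), Rational(97, 60))), -1) = Pow(Add(-3404, Rational(139, 60)), -1) = Pow(Rational(-204101, 60), -1) = Rational(-60, 204101)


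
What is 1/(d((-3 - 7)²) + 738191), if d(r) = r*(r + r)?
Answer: 1/758191 ≈ 1.3189e-6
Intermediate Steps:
d(r) = 2*r² (d(r) = r*(2*r) = 2*r²)
1/(d((-3 - 7)²) + 738191) = 1/(2*((-3 - 7)²)² + 738191) = 1/(2*((-10)²)² + 738191) = 1/(2*100² + 738191) = 1/(2*10000 + 738191) = 1/(20000 + 738191) = 1/758191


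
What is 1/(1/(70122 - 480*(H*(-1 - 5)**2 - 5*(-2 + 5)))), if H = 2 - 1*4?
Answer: 111882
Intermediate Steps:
H = -2 (H = 2 - 4 = -2)
1/(1/(70122 - 480*(H*(-1 - 5)**2 - 5*(-2 + 5)))) = 1/(1/(70122 - 480*(-2*(-1 - 5)**2 - 5*(-2 + 5)))) = 1/(1/(70122 - 480*(-2*(-6)**2 - 5*3))) = 1/(1/(70122 - 480*(-2*36 - 15))) = 1/(1/(70122 - 480*(-72 - 15))) = 1/(1/(70122 - 480*(-87))) = 1/(1/(70122 + 41760)) = 1/(1/111882) = 111882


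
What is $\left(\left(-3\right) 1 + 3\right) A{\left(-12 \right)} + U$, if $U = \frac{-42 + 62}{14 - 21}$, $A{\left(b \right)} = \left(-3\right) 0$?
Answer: $- \frac{20}{7} \approx -2.8571$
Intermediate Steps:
$A{\left(b \right)} = 0$
$U = - \frac{20}{7}$ ($U = \frac{20}{-7} = 20 \left(- \frac{1}{7}\right) = - \frac{20}{7} \approx -2.8571$)
$\left(\left(-3\right) 1 + 3\right) A{\left(-12 \right)} + U = \left(\left(-3\right) 1 + 3\right) 0 - \frac{20}{7} = \left(-3 + 3\right) 0 - \frac{20}{7} = 0 \cdot 0 - \frac{20}{7} = 0 - \frac{20}{7} = - \frac{20}{7}$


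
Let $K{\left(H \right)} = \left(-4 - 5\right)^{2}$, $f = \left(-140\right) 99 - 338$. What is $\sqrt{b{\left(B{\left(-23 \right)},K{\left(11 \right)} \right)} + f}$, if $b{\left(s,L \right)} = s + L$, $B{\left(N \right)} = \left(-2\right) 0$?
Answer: $i \sqrt{14117} \approx 118.81 i$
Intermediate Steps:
$B{\left(N \right)} = 0$
$f = -14198$ ($f = -13860 - 338 = -14198$)
$K{\left(H \right)} = 81$ ($K{\left(H \right)} = \left(-9\right)^{2} = 81$)
$b{\left(s,L \right)} = L + s$
$\sqrt{b{\left(B{\left(-23 \right)},K{\left(11 \right)} \right)} + f} = \sqrt{\left(81 + 0\right) - 14198} = \sqrt{81 - 14198} = \sqrt{-14117} = i \sqrt{14117}$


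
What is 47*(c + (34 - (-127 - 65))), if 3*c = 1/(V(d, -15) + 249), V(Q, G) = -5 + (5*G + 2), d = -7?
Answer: 5449133/513 ≈ 10622.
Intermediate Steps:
V(Q, G) = -3 + 5*G (V(Q, G) = -5 + (2 + 5*G) = -3 + 5*G)
c = 1/513 (c = 1/(3*((-3 + 5*(-15)) + 249)) = 1/(3*((-3 - 75) + 249)) = 1/(3*(-78 + 249)) = (⅓)/171 = (⅓)*(1/171) = 1/513 ≈ 0.0019493)
47*(c + (34 - (-127 - 65))) = 47*(1/513 + (34 - (-127 - 65))) = 47*(1/513 + (34 - 1*(-192))) = 47*(1/513 + (34 + 192)) = 47*(1/513 + 226) = 47*(115939/513) = 5449133/513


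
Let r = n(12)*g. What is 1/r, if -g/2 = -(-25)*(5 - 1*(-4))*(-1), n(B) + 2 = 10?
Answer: 1/3600 ≈ 0.00027778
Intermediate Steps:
n(B) = 8 (n(B) = -2 + 10 = 8)
g = 450 (g = -2*(-(-25)*(5 - 1*(-4)))*(-1) = -2*(-(-25)*(5 + 4))*(-1) = -2*(-(-25)*9)*(-1) = -2*(-5*(-45))*(-1) = -450*(-1) = -2*(-225) = 450)
r = 3600 (r = 8*450 = 3600)
1/r = 1/3600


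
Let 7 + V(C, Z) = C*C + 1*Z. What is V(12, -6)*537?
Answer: 70347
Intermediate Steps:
V(C, Z) = -7 + Z + C**2 (V(C, Z) = -7 + (C*C + 1*Z) = -7 + (C**2 + Z) = -7 + (Z + C**2) = -7 + Z + C**2)
V(12, -6)*537 = (-7 - 6 + 12**2)*537 = (-7 - 6 + 144)*537 = 131*537 = 70347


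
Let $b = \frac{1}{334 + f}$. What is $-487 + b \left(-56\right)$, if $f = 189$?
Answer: $- \frac{254757}{523} \approx -487.11$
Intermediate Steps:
$b = \frac{1}{523}$ ($b = \frac{1}{334 + 189} = \frac{1}{523} \approx 0.001912$)
$-487 + b \left(-56\right) = -487 + \frac{1}{523} \left(-56\right) = -487 - \frac{56}{523} = - \frac{254757}{523}$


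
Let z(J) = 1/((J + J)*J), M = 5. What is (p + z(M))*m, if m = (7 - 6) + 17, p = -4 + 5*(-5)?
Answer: -13041/25 ≈ -521.64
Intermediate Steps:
z(J) = 1/(2*J²) (z(J) = 1/(((2*J))*J) = (1/(2*J))/J = 1/(2*J²))
p = -29 (p = -4 - 25 = -29)
m = 18 (m = 1 + 17 = 18)
(p + z(M))*m = (-29 + (½)/5²)*18 = (-29 + (½)*(1/25))*18 = (-29 + 1/50)*18 = -1449/50*18 = -13041/25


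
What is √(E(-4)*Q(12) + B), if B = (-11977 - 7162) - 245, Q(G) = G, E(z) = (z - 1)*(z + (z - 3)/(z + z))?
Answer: I*√76786/2 ≈ 138.55*I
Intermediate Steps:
E(z) = (-1 + z)*(z + (-3 + z)/(2*z)) (E(z) = (-1 + z)*(z + (-3 + z)/((2*z))) = (-1 + z)*(z + (-3 + z)*(1/(2*z))) = (-1 + z)*(z + (-3 + z)/(2*z)))
B = -19384 (B = -19139 - 245 = -19384)
√(E(-4)*Q(12) + B) = √((-2 + (-4)² - ½*(-4) + (3/2)/(-4))*12 - 19384) = √((-2 + 16 + 2 + (3/2)*(-¼))*12 - 19384) = √((-2 + 16 + 2 - 3/8)*12 - 19384) = √((125/8)*12 - 19384) = √(375/2 - 19384) = √(-38393/2) = I*√76786/2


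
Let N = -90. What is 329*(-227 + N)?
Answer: -104293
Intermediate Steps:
329*(-227 + N) = 329*(-227 - 90) = 329*(-317) = -104293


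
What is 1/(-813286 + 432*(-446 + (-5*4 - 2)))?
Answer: -1/1015462 ≈ -9.8477e-7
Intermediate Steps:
1/(-813286 + 432*(-446 + (-5*4 - 2))) = 1/(-813286 + 432*(-446 + (-20 - 2))) = 1/(-813286 + 432*(-446 - 22)) = 1/(-813286 + 432*(-468)) = 1/(-813286 - 202176) = 1/(-1015462) = -1/1015462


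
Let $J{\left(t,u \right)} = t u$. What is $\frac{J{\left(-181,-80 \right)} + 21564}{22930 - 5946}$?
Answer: $\frac{9011}{4246} \approx 2.1222$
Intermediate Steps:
$\frac{J{\left(-181,-80 \right)} + 21564}{22930 - 5946} = \frac{\left(-181\right) \left(-80\right) + 21564}{22930 - 5946} = \frac{14480 + 21564}{16984} = 36044 \cdot \frac{1}{16984} = \frac{9011}{4246}$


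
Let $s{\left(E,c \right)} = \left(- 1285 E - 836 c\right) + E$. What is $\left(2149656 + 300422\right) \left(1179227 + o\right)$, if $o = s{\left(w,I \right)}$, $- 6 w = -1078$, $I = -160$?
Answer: $2651707169010$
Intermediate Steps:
$w = \frac{539}{3}$ ($w = \left(- \frac{1}{6}\right) \left(-1078\right) = \frac{539}{3} \approx 179.67$)
$s{\left(E,c \right)} = - 1284 E - 836 c$
$o = -96932$ ($o = \left(-1284\right) \frac{539}{3} - -133760 = -230692 + 133760 = -96932$)
$\left(2149656 + 300422\right) \left(1179227 + o\right) = \left(2149656 + 300422\right) \left(1179227 - 96932\right) = 2450078 \cdot 1082295 = 2651707169010$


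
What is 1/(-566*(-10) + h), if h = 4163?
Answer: 1/9823 ≈ 0.00010180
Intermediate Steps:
1/(-566*(-10) + h) = 1/(-566*(-10) + 4163) = 1/(5660 + 4163) = 1/9823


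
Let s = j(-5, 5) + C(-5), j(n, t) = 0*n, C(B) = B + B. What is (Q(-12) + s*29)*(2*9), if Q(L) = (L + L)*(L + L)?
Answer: 5148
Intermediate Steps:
C(B) = 2*B
Q(L) = 4*L**2 (Q(L) = (2*L)*(2*L) = 4*L**2)
j(n, t) = 0
s = -10 (s = 0 + 2*(-5) = 0 - 10 = -10)
(Q(-12) + s*29)*(2*9) = (4*(-12)**2 - 10*29)*(2*9) = (4*144 - 290)*18 = (576 - 290)*18 = 286*18 = 5148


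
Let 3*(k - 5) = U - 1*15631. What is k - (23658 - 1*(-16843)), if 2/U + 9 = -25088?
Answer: -3441275545/75291 ≈ -45706.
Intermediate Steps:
U = -2/25097 (U = 2/(-9 - 25088) = 2/(-25097) = 2*(-1/25097) = -2/25097 ≈ -7.9691e-5)
k = -391914754/75291 (k = 5 + (-2/25097 - 1*15631)/3 = 5 + (-2/25097 - 15631)/3 = 5 + (⅓)*(-392291209/25097) = 5 - 392291209/75291 = -391914754/75291 ≈ -5205.3)
k - (23658 - 1*(-16843)) = -391914754/75291 - (23658 - 1*(-16843)) = -391914754/75291 - (23658 + 16843) = -391914754/75291 - 1*40501 = -391914754/75291 - 40501 = -3441275545/75291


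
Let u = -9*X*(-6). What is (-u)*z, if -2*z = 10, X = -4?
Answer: -1080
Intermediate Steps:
u = -216 (u = -9*(-4)*(-6) = 36*(-6) = -216)
z = -5 (z = -1/2*10 = -5)
(-u)*z = -1*(-216)*(-5) = 216*(-5) = -1080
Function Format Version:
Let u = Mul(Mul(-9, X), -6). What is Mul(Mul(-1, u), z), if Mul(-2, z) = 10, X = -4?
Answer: -1080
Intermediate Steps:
u = -216 (u = Mul(Mul(-9, -4), -6) = Mul(36, -6) = -216)
z = -5 (z = Mul(Rational(-1, 2), 10) = -5)
Mul(Mul(-1, u), z) = Mul(Mul(-1, -216), -5) = Mul(216, -5) = -1080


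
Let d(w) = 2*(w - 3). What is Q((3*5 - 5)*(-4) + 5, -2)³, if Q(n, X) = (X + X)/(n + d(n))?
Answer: 64/1367631 ≈ 4.6796e-5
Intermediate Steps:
d(w) = -6 + 2*w (d(w) = 2*(-3 + w) = -6 + 2*w)
Q(n, X) = 2*X/(-6 + 3*n) (Q(n, X) = (X + X)/(n + (-6 + 2*n)) = (2*X)/(-6 + 3*n) = 2*X/(-6 + 3*n))
Q((3*5 - 5)*(-4) + 5, -2)³ = ((⅔)*(-2)/(-2 + ((3*5 - 5)*(-4) + 5)))³ = ((⅔)*(-2)/(-2 + ((15 - 5)*(-4) + 5)))³ = ((⅔)*(-2)/(-2 + (10*(-4) + 5)))³ = ((⅔)*(-2)/(-2 + (-40 + 5)))³ = ((⅔)*(-2)/(-2 - 35))³ = ((⅔)*(-2)/(-37))³ = ((⅔)*(-2)*(-1/37))³ = (4/111)³ = 64/1367631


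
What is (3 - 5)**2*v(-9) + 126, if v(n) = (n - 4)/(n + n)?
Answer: 1160/9 ≈ 128.89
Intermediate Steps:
v(n) = (-4 + n)/(2*n) (v(n) = (-4 + n)/((2*n)) = (-4 + n)*(1/(2*n)) = (-4 + n)/(2*n))
(3 - 5)**2*v(-9) + 126 = (3 - 5)**2*((1/2)*(-4 - 9)/(-9)) + 126 = (-2)**2*((1/2)*(-1/9)*(-13)) + 126 = 4*(13/18) + 126 = 26/9 + 126 = 1160/9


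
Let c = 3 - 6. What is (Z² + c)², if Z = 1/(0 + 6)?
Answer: 11449/1296 ≈ 8.8341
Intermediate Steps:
c = -3
Z = ⅙ (Z = 1/6 = ⅙ ≈ 0.16667)
(Z² + c)² = ((⅙)² - 3)² = (1/36 - 3)² = (-107/36)² = 11449/1296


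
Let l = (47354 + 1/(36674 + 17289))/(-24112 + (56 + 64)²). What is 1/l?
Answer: -524088656/2555363903 ≈ -0.20509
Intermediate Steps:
l = -2555363903/524088656 (l = (47354 + 1/53963)/(-24112 + 120²) = (47354 + 1/53963)/(-24112 + 14400) = (2555363903/53963)/(-9712) = (2555363903/53963)*(-1/9712) = -2555363903/524088656 ≈ -4.8758)
1/l = 1/(-2555363903/524088656) = -524088656/2555363903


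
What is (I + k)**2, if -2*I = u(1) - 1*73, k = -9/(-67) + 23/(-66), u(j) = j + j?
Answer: 6086652289/4888521 ≈ 1245.1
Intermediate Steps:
u(j) = 2*j
k = -947/4422 (k = -9*(-1/67) + 23*(-1/66) = 9/67 - 23/66 = -947/4422 ≈ -0.21416)
I = 71/2 (I = -(2*1 - 1*73)/2 = -(2 - 73)/2 = -1/2*(-71) = 71/2 ≈ 35.500)
(I + k)**2 = (71/2 - 947/4422)**2 = (78017/2211)**2 = 6086652289/4888521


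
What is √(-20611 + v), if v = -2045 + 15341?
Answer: I*√7315 ≈ 85.528*I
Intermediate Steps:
v = 13296
√(-20611 + v) = √(-20611 + 13296) = √(-7315) = I*√7315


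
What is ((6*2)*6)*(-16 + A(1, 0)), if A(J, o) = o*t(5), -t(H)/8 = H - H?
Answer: -1152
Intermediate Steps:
t(H) = 0 (t(H) = -8*(H - H) = -8*0 = 0)
A(J, o) = 0 (A(J, o) = o*0 = 0)
((6*2)*6)*(-16 + A(1, 0)) = ((6*2)*6)*(-16 + 0) = (12*6)*(-16) = 72*(-16) = -1152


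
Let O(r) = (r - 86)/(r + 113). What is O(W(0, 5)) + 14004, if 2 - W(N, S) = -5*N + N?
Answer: 1610376/115 ≈ 14003.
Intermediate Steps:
W(N, S) = 2 + 4*N (W(N, S) = 2 - (-5*N + N) = 2 - (-4)*N = 2 + 4*N)
O(r) = (-86 + r)/(113 + r)
O(W(0, 5)) + 14004 = (-86 + (2 + 4*0))/(113 + (2 + 4*0)) + 14004 = (-86 + (2 + 0))/(113 + (2 + 0)) + 14004 = (-86 + 2)/(113 + 2) + 14004 = -84/115 + 14004 = 1610376/115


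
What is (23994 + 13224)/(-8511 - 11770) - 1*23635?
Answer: -479378653/20281 ≈ -23637.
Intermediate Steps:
(23994 + 13224)/(-8511 - 11770) - 1*23635 = 37218/(-20281) - 23635 = 37218*(-1/20281) - 23635 = -37218/20281 - 23635 = -479378653/20281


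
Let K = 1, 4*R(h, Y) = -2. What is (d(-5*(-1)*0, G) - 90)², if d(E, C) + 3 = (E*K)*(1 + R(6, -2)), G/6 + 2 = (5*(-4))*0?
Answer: 8649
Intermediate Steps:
R(h, Y) = -½ (R(h, Y) = (¼)*(-2) = -½)
G = -12 (G = -12 + 6*((5*(-4))*0) = -12 + 6*(-20*0) = -12 + 6*0 = -12 + 0 = -12)
d(E, C) = -3 + E/2 (d(E, C) = -3 + (E*1)*(1 - ½) = -3 + E*(½) = -3 + E/2)
(d(-5*(-1)*0, G) - 90)² = ((-3 + (-5*(-1)*0)/2) - 90)² = ((-3 + (5*0)/2) - 90)² = ((-3 + (½)*0) - 90)² = ((-3 + 0) - 90)² = (-3 - 90)² = (-93)² = 8649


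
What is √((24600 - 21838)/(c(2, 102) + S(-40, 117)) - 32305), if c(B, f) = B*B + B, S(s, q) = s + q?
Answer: 3*I*√24702211/83 ≈ 179.64*I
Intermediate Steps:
S(s, q) = q + s
c(B, f) = B + B² (c(B, f) = B² + B = B + B²)
√((24600 - 21838)/(c(2, 102) + S(-40, 117)) - 32305) = √((24600 - 21838)/(2*(1 + 2) + (117 - 40)) - 32305) = √(2762/(2*3 + 77) - 32305) = √(2762/(6 + 77) - 32305) = √(2762/83 - 32305) = √(-2678553/83) = 3*I*√24702211/83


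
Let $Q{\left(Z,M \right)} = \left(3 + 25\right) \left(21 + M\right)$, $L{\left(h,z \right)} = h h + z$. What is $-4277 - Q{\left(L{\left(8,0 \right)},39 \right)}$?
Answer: $-5957$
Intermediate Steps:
$L{\left(h,z \right)} = z + h^{2}$ ($L{\left(h,z \right)} = h^{2} + z = z + h^{2}$)
$Q{\left(Z,M \right)} = 588 + 28 M$ ($Q{\left(Z,M \right)} = 28 \left(21 + M\right) = 588 + 28 M$)
$-4277 - Q{\left(L{\left(8,0 \right)},39 \right)} = -4277 - \left(588 + 28 \cdot 39\right) = -4277 - \left(588 + 1092\right) = -4277 - 1680 = -5957$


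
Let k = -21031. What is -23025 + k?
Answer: -44056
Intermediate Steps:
-23025 + k = -23025 - 21031 = -44056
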